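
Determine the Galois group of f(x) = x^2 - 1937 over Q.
Gal(K/Q) = Z/2Z (cyclic of order 2)

x^2 - 1937 is irreducible over Q since 1937 is not a rational square. The splitting field Q(sqrt(1937)) has degree 2 over Q, and its unique nontrivial automorphism is sqrt(1937) ↦ -sqrt(1937). Hence Gal(Q(sqrt(1937))/Q) = Z/2Z.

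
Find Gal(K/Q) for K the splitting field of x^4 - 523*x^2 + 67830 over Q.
Gal(K/Q) = V_4 (Klein four-group, Z/2Z × Z/2Z)

f factors as (x^2 - 285)(x^2 - 238), so the splitting field is K = Q(sqrt(285), sqrt(238)). The elements 285, 238, 67830 are all non-squares in Q, so sqrt(285) and sqrt(238) generate independent quadratic extensions. Thus [K:Q] = 4 and Gal(K/Q) is generated by the two order-2 automorphisms sqrt(285) ↦ -sqrt(285) and sqrt(238) ↦ -sqrt(238), giving V_4.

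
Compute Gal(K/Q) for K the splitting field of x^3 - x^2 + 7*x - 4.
Gal(K/Q) = S_3 (symmetric group of order 6)

Compute the discriminant of x^3 + (-1)*x^2 + (7)*x + (-4): Δ = -1267. Since Δ is not a rational square, the Galois group is not contained in A_3; it must be the full S_3 (irreducibility of the cubic rules out anything smaller).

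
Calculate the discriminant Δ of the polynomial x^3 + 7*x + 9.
Δ = -3559

For a depressed cubic x^3 + p x + q the discriminant is Δ = -4 p^3 - 27 q^2 = -4*(7)^3 - 27*(9)^2 = -1372 - 2187 = -3559.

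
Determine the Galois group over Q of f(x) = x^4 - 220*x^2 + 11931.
Gal(K/Q) = V_4 (Klein four-group, Z/2Z × Z/2Z)

f factors as (x^2 - 97)(x^2 - 123), so the splitting field is K = Q(sqrt(97), sqrt(123)). The elements 97, 123, 11931 are all non-squares in Q, so sqrt(97) and sqrt(123) generate independent quadratic extensions. Thus [K:Q] = 4 and Gal(K/Q) is generated by the two order-2 automorphisms sqrt(97) ↦ -sqrt(97) and sqrt(123) ↦ -sqrt(123), giving V_4.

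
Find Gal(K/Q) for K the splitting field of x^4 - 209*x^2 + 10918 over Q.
Gal(K/Q) = V_4 (Klein four-group, Z/2Z × Z/2Z)

f factors as (x^2 - 106)(x^2 - 103), so the splitting field is K = Q(sqrt(106), sqrt(103)). The elements 106, 103, 10918 are all non-squares in Q, so sqrt(106) and sqrt(103) generate independent quadratic extensions. Thus [K:Q] = 4 and Gal(K/Q) is generated by the two order-2 automorphisms sqrt(106) ↦ -sqrt(106) and sqrt(103) ↦ -sqrt(103), giving V_4.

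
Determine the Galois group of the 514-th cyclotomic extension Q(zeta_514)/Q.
|Gal(Q(zeta_514)/Q)| = phi(514) = 256; group ≅ (Z/514Z)^* ≅ Z/256Z

The n-th cyclotomic polynomial Φ_514(x) is the minimal polynomial of zeta_514 over Q and has degree phi(514) = 256. So Q(zeta_514) is a degree-256 Galois extension with Galois group (Z/514Z)^*. By CRT, (Z/514Z)^* ≅ (Z/2Z)^* × (Z/257Z)^*. Each prime-power unit group is (Z/2Z)^* ≅ trivial group (order 1); (Z/257Z)^* ≅ Z/256Z. Hence Gal(Q(zeta_514)/Q) ≅ Z/256Z.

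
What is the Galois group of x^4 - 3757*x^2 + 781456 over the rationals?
Gal(K/Q) = Z/2Z (cyclic of order 2)

f factors as (x^2 - 221)(x^2 - 3536), so the splitting field is K = Q(sqrt(221), sqrt(3536)). The squarefree part of 221 is 221 and the squarefree part of 3536 is also 221, so sqrt(221) and sqrt(3536) are both rational multiples of sqrt(221). Hence Q(sqrt(221)) = Q(sqrt(3536)) = Q(sqrt(221)), and the splitting field collapses to a single degree-2 extension with Galois group Z/2Z.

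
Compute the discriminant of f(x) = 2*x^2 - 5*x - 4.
Δ = 57

For a quadratic a x^2 + b x + c the discriminant is Δ = b^2 - 4ac = (-5)^2 - 4*(2)*(-4) = 25 - (-32) = 57.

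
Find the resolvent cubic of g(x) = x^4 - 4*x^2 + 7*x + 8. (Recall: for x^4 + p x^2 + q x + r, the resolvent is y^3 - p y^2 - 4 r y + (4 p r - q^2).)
h(y) = y^3 + 4*y^2 - 32*y - 177

Identify coefficients: p = -4, q = 7, r = 8.
Plug into h(y) = y^3 - p y^2 - 4 r y + (4 p r - q^2):
  h(y) = y^3 - (-4) y^2 - 4*(8) y + (4*(-4)*(8) - (7)^2)
       = y^3 + (4) y^2 + (-32) y + (-177).
Simplifying: h(y) = y^3 + 4*y^2 - 32*y - 177.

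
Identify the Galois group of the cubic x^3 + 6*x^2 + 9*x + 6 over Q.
Gal(K/Q) = S_3 (symmetric group of order 6)

Compute the discriminant of x^3 + (6)*x^2 + (9)*x + (6): Δ = -324. Since Δ is not a rational square, the Galois group is not contained in A_3; it must be the full S_3 (irreducibility of the cubic rules out anything smaller).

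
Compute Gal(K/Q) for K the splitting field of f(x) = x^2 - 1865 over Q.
Gal(K/Q) = Z/2Z (cyclic of order 2)

x^2 - 1865 is irreducible over Q since 1865 is not a rational square. The splitting field Q(sqrt(1865)) has degree 2 over Q, and its unique nontrivial automorphism is sqrt(1865) ↦ -sqrt(1865). Hence Gal(Q(sqrt(1865))/Q) = Z/2Z.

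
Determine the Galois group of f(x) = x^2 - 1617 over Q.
Gal(K/Q) = Z/2Z (cyclic of order 2)

x^2 - 1617 is irreducible over Q since 1617 is not a rational square. The splitting field Q(sqrt(1617)) has degree 2 over Q, and its unique nontrivial automorphism is sqrt(1617) ↦ -sqrt(1617). Hence Gal(Q(sqrt(1617))/Q) = Z/2Z.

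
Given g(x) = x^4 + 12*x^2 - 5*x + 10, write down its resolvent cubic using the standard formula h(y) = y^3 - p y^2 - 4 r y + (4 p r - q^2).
h(y) = y^3 - 12*y^2 - 40*y + 455

Identify coefficients: p = 12, q = -5, r = 10.
Plug into h(y) = y^3 - p y^2 - 4 r y + (4 p r - q^2):
  h(y) = y^3 - (12) y^2 - 4*(10) y + (4*(12)*(10) - (-5)^2)
       = y^3 + (-12) y^2 + (-40) y + (455).
Simplifying: h(y) = y^3 - 12*y^2 - 40*y + 455.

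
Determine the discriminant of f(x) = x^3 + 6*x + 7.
Δ = -2187

For a depressed cubic x^3 + p x + q the discriminant is Δ = -4 p^3 - 27 q^2 = -4*(6)^3 - 27*(7)^2 = -864 - 1323 = -2187.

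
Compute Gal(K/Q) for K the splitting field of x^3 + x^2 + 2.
Gal(K/Q) = S_3 (symmetric group of order 6)

Compute the discriminant of x^3 + (1)*x^2 + (0)*x + (2): Δ = -116. Since Δ is not a rational square, the Galois group is not contained in A_3; it must be the full S_3 (irreducibility of the cubic rules out anything smaller).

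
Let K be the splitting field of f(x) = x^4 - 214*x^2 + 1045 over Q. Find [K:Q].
[K:Q] = 4

f factors as (x^2 - 209)(x^2 - 5); the splitting field is K = Q(sqrt(209), sqrt(5)). Since 209, 5, and 1045 are all non-squares in Q, the three subfields Q(sqrt(209)), Q(sqrt(5)), Q(sqrt(1045)) are distinct degree-2 extensions, so [K:Q] = 4 (Klein four Galois group).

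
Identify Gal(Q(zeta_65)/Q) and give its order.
|Gal(Q(zeta_65)/Q)| = phi(65) = 48; group ≅ (Z/65Z)^* ≅ Z/4Z × Z/12Z

The n-th cyclotomic polynomial Φ_65(x) is the minimal polynomial of zeta_65 over Q and has degree phi(65) = 48. So Q(zeta_65) is a degree-48 Galois extension with Galois group (Z/65Z)^*. By CRT, (Z/65Z)^* ≅ (Z/5Z)^* × (Z/13Z)^*. Each prime-power unit group is (Z/5Z)^* ≅ Z/4Z; (Z/13Z)^* ≅ Z/12Z. Hence Gal(Q(zeta_65)/Q) ≅ Z/4Z × Z/12Z.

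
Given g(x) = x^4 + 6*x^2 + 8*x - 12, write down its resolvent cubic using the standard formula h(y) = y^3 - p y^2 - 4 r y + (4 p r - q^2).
h(y) = y^3 - 6*y^2 + 48*y - 352

Identify coefficients: p = 6, q = 8, r = -12.
Plug into h(y) = y^3 - p y^2 - 4 r y + (4 p r - q^2):
  h(y) = y^3 - (6) y^2 - 4*(-12) y + (4*(6)*(-12) - (8)^2)
       = y^3 + (-6) y^2 + (48) y + (-352).
Simplifying: h(y) = y^3 - 6*y^2 + 48*y - 352.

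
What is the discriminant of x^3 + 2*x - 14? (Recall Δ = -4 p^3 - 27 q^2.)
Δ = -5324

For a depressed cubic x^3 + p x + q the discriminant is Δ = -4 p^3 - 27 q^2 = -4*(2)^3 - 27*(-14)^2 = -32 - 5292 = -5324.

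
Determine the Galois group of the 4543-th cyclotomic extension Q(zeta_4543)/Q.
|Gal(Q(zeta_4543)/Q)| = phi(4543) = 3480; group ≅ (Z/4543Z)^* ≅ Z/6Z × Z/10Z × Z/58Z

The n-th cyclotomic polynomial Φ_4543(x) is the minimal polynomial of zeta_4543 over Q and has degree phi(4543) = 3480. So Q(zeta_4543) is a degree-3480 Galois extension with Galois group (Z/4543Z)^*. By CRT, (Z/4543Z)^* ≅ (Z/7Z)^* × (Z/11Z)^* × (Z/59Z)^*. Each prime-power unit group is (Z/7Z)^* ≅ Z/6Z; (Z/11Z)^* ≅ Z/10Z; (Z/59Z)^* ≅ Z/58Z. Hence Gal(Q(zeta_4543)/Q) ≅ Z/6Z × Z/10Z × Z/58Z.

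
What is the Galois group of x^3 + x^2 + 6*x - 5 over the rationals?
Gal(K/Q) = S_3 (symmetric group of order 6)

Compute the discriminant of x^3 + (1)*x^2 + (6)*x + (-5): Δ = -2023. Since Δ is not a rational square, the Galois group is not contained in A_3; it must be the full S_3 (irreducibility of the cubic rules out anything smaller).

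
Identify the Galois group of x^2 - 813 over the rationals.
Gal(K/Q) = Z/2Z (cyclic of order 2)

x^2 - 813 is irreducible over Q since 813 is not a rational square. The splitting field Q(sqrt(813)) has degree 2 over Q, and its unique nontrivial automorphism is sqrt(813) ↦ -sqrt(813). Hence Gal(Q(sqrt(813))/Q) = Z/2Z.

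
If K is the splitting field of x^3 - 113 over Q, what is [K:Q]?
[K:Q] = 6

x^3 - 113 has one real root r = 113^(1/3) and two complex roots r*zeta_3, r*zeta_3^2 where zeta_3 = e^(2*pi*i/3). The splitting field is Q(r, zeta_3). [Q(r):Q] = 3 and [Q(zeta_3):Q] = 2 with gcd = 1, so [Q(r, zeta_3):Q] = 3 * 2 = 6.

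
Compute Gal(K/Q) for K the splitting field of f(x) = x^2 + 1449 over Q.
Gal(K/Q) = Z/2Z (cyclic of order 2)

x^2 + 1449 is irreducible over Q since -1449 is not a rational square. The splitting field Q(sqrt(-1449)) has degree 2 over Q, and its unique nontrivial automorphism is sqrt(-1449) ↦ -sqrt(-1449). Hence Gal(Q(sqrt(-1449))/Q) = Z/2Z.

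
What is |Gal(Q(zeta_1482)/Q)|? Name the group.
|Gal(Q(zeta_1482)/Q)| = phi(1482) = 432; group ≅ (Z/1482Z)^* ≅ Z/2Z × Z/12Z × Z/18Z

The n-th cyclotomic polynomial Φ_1482(x) is the minimal polynomial of zeta_1482 over Q and has degree phi(1482) = 432. So Q(zeta_1482) is a degree-432 Galois extension with Galois group (Z/1482Z)^*. By CRT, (Z/1482Z)^* ≅ (Z/2Z)^* × (Z/3Z)^* × (Z/13Z)^* × (Z/19Z)^*. Each prime-power unit group is (Z/2Z)^* ≅ trivial group (order 1); (Z/3Z)^* ≅ Z/2Z; (Z/13Z)^* ≅ Z/12Z; (Z/19Z)^* ≅ Z/18Z. Hence Gal(Q(zeta_1482)/Q) ≅ Z/2Z × Z/12Z × Z/18Z.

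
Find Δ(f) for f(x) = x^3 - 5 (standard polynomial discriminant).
Δ = -675

For a depressed cubic x^3 + p x + q the discriminant is Δ = -4 p^3 - 27 q^2 = -4*(0)^3 - 27*(-5)^2 = 0 - 675 = -675.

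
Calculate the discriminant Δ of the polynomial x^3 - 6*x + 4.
Δ = 432

For a depressed cubic x^3 + p x + q the discriminant is Δ = -4 p^3 - 27 q^2 = -4*(-6)^3 - 27*(4)^2 = 864 - 432 = 432.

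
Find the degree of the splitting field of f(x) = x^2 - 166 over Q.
[K:Q] = 2

The polynomial x^2 - 166 is irreducible over Q since 166 is not a perfect square. Its splitting field is Q(sqrt(166)), which has degree 2 over Q.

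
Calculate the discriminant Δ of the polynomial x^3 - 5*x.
Δ = 500

For a depressed cubic x^3 + p x + q the discriminant is Δ = -4 p^3 - 27 q^2 = -4*(-5)^3 - 27*(0)^2 = 500 - 0 = 500.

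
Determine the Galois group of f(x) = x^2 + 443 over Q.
Gal(K/Q) = Z/2Z (cyclic of order 2)

x^2 + 443 is irreducible over Q since -443 is not a rational square. The splitting field Q(sqrt(-443)) has degree 2 over Q, and its unique nontrivial automorphism is sqrt(-443) ↦ -sqrt(-443). Hence Gal(Q(sqrt(-443))/Q) = Z/2Z.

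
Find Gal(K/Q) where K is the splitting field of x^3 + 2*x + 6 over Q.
Gal(K/Q) = S_3 (symmetric group of order 6)

Compute the discriminant of x^3 + (0)*x^2 + (2)*x + (6): Δ = -1004. Since Δ is not a rational square, the Galois group is not contained in A_3; it must be the full S_3 (irreducibility of the cubic rules out anything smaller).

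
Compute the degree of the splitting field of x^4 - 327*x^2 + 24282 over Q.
[K:Q] = 4

f factors as (x^2 - 114)(x^2 - 213); the splitting field is K = Q(sqrt(114), sqrt(213)). Since 114, 213, and 24282 are all non-squares in Q, the three subfields Q(sqrt(114)), Q(sqrt(213)), Q(sqrt(24282)) are distinct degree-2 extensions, so [K:Q] = 4 (Klein four Galois group).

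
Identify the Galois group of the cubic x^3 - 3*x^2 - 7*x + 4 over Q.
Gal(K/Q) = S_3 (symmetric group of order 6)

Compute the discriminant of x^3 + (-3)*x^2 + (-7)*x + (4): Δ = 3325. Since Δ is not a rational square, the Galois group is not contained in A_3; it must be the full S_3 (irreducibility of the cubic rules out anything smaller).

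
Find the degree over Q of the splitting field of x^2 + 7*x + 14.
[K:Q] = 2

The discriminant of x^2 + (7)*x + (14) is b^2 - 4c = 49 - (56) = -7. Since -7 is not a perfect square in Q, the polynomial is irreducible over Q. Its two roots generate a degree-2 extension, so [K:Q] = 2.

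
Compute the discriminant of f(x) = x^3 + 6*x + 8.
Δ = -2592

For a depressed cubic x^3 + p x + q the discriminant is Δ = -4 p^3 - 27 q^2 = -4*(6)^3 - 27*(8)^2 = -864 - 1728 = -2592.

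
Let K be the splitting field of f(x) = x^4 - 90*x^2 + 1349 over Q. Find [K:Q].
[K:Q] = 4

f factors as (x^2 - 71)(x^2 - 19); the splitting field is K = Q(sqrt(71), sqrt(19)). Since 71, 19, and 1349 are all non-squares in Q, the three subfields Q(sqrt(71)), Q(sqrt(19)), Q(sqrt(1349)) are distinct degree-2 extensions, so [K:Q] = 4 (Klein four Galois group).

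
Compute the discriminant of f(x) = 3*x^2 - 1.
Δ = 12

For a quadratic a x^2 + b x + c the discriminant is Δ = b^2 - 4ac = (0)^2 - 4*(3)*(-1) = 0 - (-12) = 12.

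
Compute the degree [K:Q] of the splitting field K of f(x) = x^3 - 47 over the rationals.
[K:Q] = 6

x^3 - 47 has one real root r = 47^(1/3) and two complex roots r*zeta_3, r*zeta_3^2 where zeta_3 = e^(2*pi*i/3). The splitting field is Q(r, zeta_3). [Q(r):Q] = 3 and [Q(zeta_3):Q] = 2 with gcd = 1, so [Q(r, zeta_3):Q] = 3 * 2 = 6.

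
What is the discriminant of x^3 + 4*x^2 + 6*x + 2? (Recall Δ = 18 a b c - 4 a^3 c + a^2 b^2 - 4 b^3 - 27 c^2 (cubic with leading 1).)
Δ = -44

For x^3 + a x^2 + b x + c the discriminant is Δ = 18 a b c - 4 a^3 c + a^2 b^2 - 4 b^3 - 27 c^2.
Plug a = 4, b = 6, c = 2:
  18*(4)*(6)*(2) - 4*(4)^3*(2) + (4)^2*(6)^2 - 4*(6)^3 - 27*(2)^2
  = 864 + (-512) + 576 + (-864) + (-108)
  = -44.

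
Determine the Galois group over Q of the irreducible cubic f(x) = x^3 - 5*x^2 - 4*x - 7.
Gal(K/Q) = S_3 (symmetric group of order 6)

Compute the discriminant of x^3 + (-5)*x^2 + (-4)*x + (-7): Δ = -6687. Since Δ is not a rational square, the Galois group is not contained in A_3; it must be the full S_3 (irreducibility of the cubic rules out anything smaller).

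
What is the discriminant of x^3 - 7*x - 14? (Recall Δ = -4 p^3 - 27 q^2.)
Δ = -3920

For a depressed cubic x^3 + p x + q the discriminant is Δ = -4 p^3 - 27 q^2 = -4*(-7)^3 - 27*(-14)^2 = 1372 - 5292 = -3920.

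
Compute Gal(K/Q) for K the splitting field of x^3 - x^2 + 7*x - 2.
Gal(K/Q) = S_3 (symmetric group of order 6)

Compute the discriminant of x^3 + (-1)*x^2 + (7)*x + (-2): Δ = -1187. Since Δ is not a rational square, the Galois group is not contained in A_3; it must be the full S_3 (irreducibility of the cubic rules out anything smaller).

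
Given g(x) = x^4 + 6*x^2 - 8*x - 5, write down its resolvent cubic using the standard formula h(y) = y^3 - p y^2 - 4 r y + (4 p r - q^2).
h(y) = y^3 - 6*y^2 + 20*y - 184

Identify coefficients: p = 6, q = -8, r = -5.
Plug into h(y) = y^3 - p y^2 - 4 r y + (4 p r - q^2):
  h(y) = y^3 - (6) y^2 - 4*(-5) y + (4*(6)*(-5) - (-8)^2)
       = y^3 + (-6) y^2 + (20) y + (-184).
Simplifying: h(y) = y^3 - 6*y^2 + 20*y - 184.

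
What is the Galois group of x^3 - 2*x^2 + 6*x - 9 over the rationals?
Gal(K/Q) = S_3 (symmetric group of order 6)

Compute the discriminant of x^3 + (-2)*x^2 + (6)*x + (-9): Δ = -1251. Since Δ is not a rational square, the Galois group is not contained in A_3; it must be the full S_3 (irreducibility of the cubic rules out anything smaller).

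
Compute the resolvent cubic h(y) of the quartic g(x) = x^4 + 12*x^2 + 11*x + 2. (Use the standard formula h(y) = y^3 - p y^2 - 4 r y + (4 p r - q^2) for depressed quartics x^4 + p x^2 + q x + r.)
h(y) = y^3 - 12*y^2 - 8*y - 25

Identify coefficients: p = 12, q = 11, r = 2.
Plug into h(y) = y^3 - p y^2 - 4 r y + (4 p r - q^2):
  h(y) = y^3 - (12) y^2 - 4*(2) y + (4*(12)*(2) - (11)^2)
       = y^3 + (-12) y^2 + (-8) y + (-25).
Simplifying: h(y) = y^3 - 12*y^2 - 8*y - 25.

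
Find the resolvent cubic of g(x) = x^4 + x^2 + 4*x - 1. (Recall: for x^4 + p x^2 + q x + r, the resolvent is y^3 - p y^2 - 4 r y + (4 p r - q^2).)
h(y) = y^3 - y^2 + 4*y - 20

Identify coefficients: p = 1, q = 4, r = -1.
Plug into h(y) = y^3 - p y^2 - 4 r y + (4 p r - q^2):
  h(y) = y^3 - (1) y^2 - 4*(-1) y + (4*(1)*(-1) - (4)^2)
       = y^3 + (-1) y^2 + (4) y + (-20).
Simplifying: h(y) = y^3 - y^2 + 4*y - 20.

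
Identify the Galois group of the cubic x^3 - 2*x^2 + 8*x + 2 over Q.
Gal(K/Q) = S_3 (symmetric group of order 6)

Compute the discriminant of x^3 + (-2)*x^2 + (8)*x + (2): Δ = -2412. Since Δ is not a rational square, the Galois group is not contained in A_3; it must be the full S_3 (irreducibility of the cubic rules out anything smaller).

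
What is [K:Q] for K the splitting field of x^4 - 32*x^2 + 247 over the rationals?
[K:Q] = 4

f factors as (x^2 - 19)(x^2 - 13); the splitting field is K = Q(sqrt(19), sqrt(13)). Since 19, 13, and 247 are all non-squares in Q, the three subfields Q(sqrt(19)), Q(sqrt(13)), Q(sqrt(247)) are distinct degree-2 extensions, so [K:Q] = 4 (Klein four Galois group).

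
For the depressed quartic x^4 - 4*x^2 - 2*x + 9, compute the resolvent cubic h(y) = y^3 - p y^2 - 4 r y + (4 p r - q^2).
h(y) = y^3 + 4*y^2 - 36*y - 148

Identify coefficients: p = -4, q = -2, r = 9.
Plug into h(y) = y^3 - p y^2 - 4 r y + (4 p r - q^2):
  h(y) = y^3 - (-4) y^2 - 4*(9) y + (4*(-4)*(9) - (-2)^2)
       = y^3 + (4) y^2 + (-36) y + (-148).
Simplifying: h(y) = y^3 + 4*y^2 - 36*y - 148.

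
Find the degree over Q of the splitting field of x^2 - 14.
[K:Q] = 2

The discriminant of x^2 + (0)*x + (-14) is b^2 - 4c = 0 - (-56) = 56. Since 56 is not a perfect square in Q, the polynomial is irreducible over Q. Its two roots generate a degree-2 extension, so [K:Q] = 2.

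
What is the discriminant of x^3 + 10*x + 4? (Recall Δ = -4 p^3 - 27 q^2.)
Δ = -4432

For a depressed cubic x^3 + p x + q the discriminant is Δ = -4 p^3 - 27 q^2 = -4*(10)^3 - 27*(4)^2 = -4000 - 432 = -4432.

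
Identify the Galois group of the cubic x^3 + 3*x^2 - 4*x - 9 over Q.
Gal(K/Q) = S_3 (symmetric group of order 6)

Compute the discriminant of x^3 + (3)*x^2 + (-4)*x + (-9): Δ = 1129. Since Δ is not a rational square, the Galois group is not contained in A_3; it must be the full S_3 (irreducibility of the cubic rules out anything smaller).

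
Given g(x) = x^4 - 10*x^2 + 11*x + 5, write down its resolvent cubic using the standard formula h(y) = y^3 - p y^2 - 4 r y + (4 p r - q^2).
h(y) = y^3 + 10*y^2 - 20*y - 321

Identify coefficients: p = -10, q = 11, r = 5.
Plug into h(y) = y^3 - p y^2 - 4 r y + (4 p r - q^2):
  h(y) = y^3 - (-10) y^2 - 4*(5) y + (4*(-10)*(5) - (11)^2)
       = y^3 + (10) y^2 + (-20) y + (-321).
Simplifying: h(y) = y^3 + 10*y^2 - 20*y - 321.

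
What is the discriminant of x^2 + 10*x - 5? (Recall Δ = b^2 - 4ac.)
Δ = 120

For a quadratic a x^2 + b x + c the discriminant is Δ = b^2 - 4ac = (10)^2 - 4*(1)*(-5) = 100 - (-20) = 120.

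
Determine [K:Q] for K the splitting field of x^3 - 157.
[K:Q] = 6

x^3 - 157 has one real root r = 157^(1/3) and two complex roots r*zeta_3, r*zeta_3^2 where zeta_3 = e^(2*pi*i/3). The splitting field is Q(r, zeta_3). [Q(r):Q] = 3 and [Q(zeta_3):Q] = 2 with gcd = 1, so [Q(r, zeta_3):Q] = 3 * 2 = 6.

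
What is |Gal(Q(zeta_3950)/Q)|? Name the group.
|Gal(Q(zeta_3950)/Q)| = phi(3950) = 1560; group ≅ (Z/3950Z)^* ≅ Z/20Z × Z/78Z

The n-th cyclotomic polynomial Φ_3950(x) is the minimal polynomial of zeta_3950 over Q and has degree phi(3950) = 1560. So Q(zeta_3950) is a degree-1560 Galois extension with Galois group (Z/3950Z)^*. By CRT, (Z/3950Z)^* ≅ (Z/2Z)^* × (Z/25Z)^* × (Z/79Z)^*. Each prime-power unit group is (Z/2Z)^* ≅ trivial group (order 1); (Z/25Z)^* ≅ Z/20Z; (Z/79Z)^* ≅ Z/78Z. Hence Gal(Q(zeta_3950)/Q) ≅ Z/20Z × Z/78Z.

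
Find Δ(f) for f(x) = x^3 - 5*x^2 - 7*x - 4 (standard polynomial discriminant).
Δ = -2355

For x^3 + a x^2 + b x + c the discriminant is Δ = 18 a b c - 4 a^3 c + a^2 b^2 - 4 b^3 - 27 c^2.
Plug a = -5, b = -7, c = -4:
  18*(-5)*(-7)*(-4) - 4*(-5)^3*(-4) + (-5)^2*(-7)^2 - 4*(-7)^3 - 27*(-4)^2
  = -2520 + (-2000) + 1225 + (1372) + (-432)
  = -2355.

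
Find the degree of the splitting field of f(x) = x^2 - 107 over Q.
[K:Q] = 2

The polynomial x^2 - 107 is irreducible over Q since 107 is not a perfect square. Its splitting field is Q(sqrt(107)), which has degree 2 over Q.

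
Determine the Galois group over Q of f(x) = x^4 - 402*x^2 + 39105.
Gal(K/Q) = V_4 (Klein four-group, Z/2Z × Z/2Z)

f factors as (x^2 - 237)(x^2 - 165), so the splitting field is K = Q(sqrt(237), sqrt(165)). The elements 237, 165, 39105 are all non-squares in Q, so sqrt(237) and sqrt(165) generate independent quadratic extensions. Thus [K:Q] = 4 and Gal(K/Q) is generated by the two order-2 automorphisms sqrt(237) ↦ -sqrt(237) and sqrt(165) ↦ -sqrt(165), giving V_4.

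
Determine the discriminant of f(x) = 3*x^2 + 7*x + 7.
Δ = -35

For a quadratic a x^2 + b x + c the discriminant is Δ = b^2 - 4ac = (7)^2 - 4*(3)*(7) = 49 - (84) = -35.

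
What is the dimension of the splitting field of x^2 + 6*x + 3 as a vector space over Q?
[K:Q] = 2

The discriminant of x^2 + (6)*x + (3) is b^2 - 4c = 36 - (12) = 24. Since 24 is not a perfect square in Q, the polynomial is irreducible over Q. Its two roots generate a degree-2 extension, so [K:Q] = 2.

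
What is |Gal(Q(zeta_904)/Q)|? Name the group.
|Gal(Q(zeta_904)/Q)| = phi(904) = 448; group ≅ (Z/904Z)^* ≅ Z/2Z × Z/2Z × Z/112Z

The n-th cyclotomic polynomial Φ_904(x) is the minimal polynomial of zeta_904 over Q and has degree phi(904) = 448. So Q(zeta_904) is a degree-448 Galois extension with Galois group (Z/904Z)^*. By CRT, (Z/904Z)^* ≅ (Z/8Z)^* × (Z/113Z)^*. Each prime-power unit group is (Z/8Z)^* ≅ Z/2Z × Z/2Z; (Z/113Z)^* ≅ Z/112Z. Hence Gal(Q(zeta_904)/Q) ≅ Z/2Z × Z/2Z × Z/112Z.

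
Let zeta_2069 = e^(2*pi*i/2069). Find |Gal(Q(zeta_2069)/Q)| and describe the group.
|Gal(Q(zeta_2069)/Q)| = phi(2069) = 2068; group ≅ (Z/2069Z)^* ≅ Z/2068Z

The n-th cyclotomic polynomial Φ_2069(x) is the minimal polynomial of zeta_2069 over Q and has degree phi(2069) = 2068. So Q(zeta_2069) is a degree-2068 Galois extension with Galois group (Z/2069Z)^*. (Z/2069Z)^* is cyclic since 2069 is an odd prime power (or 4). Hence Gal(Q(zeta_2069)/Q) ≅ Z/2068Z.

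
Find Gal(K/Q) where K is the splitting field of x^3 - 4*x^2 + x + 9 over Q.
Gal(K/Q) = S_3 (symmetric group of order 6)

Compute the discriminant of x^3 + (-4)*x^2 + (1)*x + (9): Δ = -519. Since Δ is not a rational square, the Galois group is not contained in A_3; it must be the full S_3 (irreducibility of the cubic rules out anything smaller).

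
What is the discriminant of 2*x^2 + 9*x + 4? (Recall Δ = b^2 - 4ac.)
Δ = 49

For a quadratic a x^2 + b x + c the discriminant is Δ = b^2 - 4ac = (9)^2 - 4*(2)*(4) = 81 - (32) = 49.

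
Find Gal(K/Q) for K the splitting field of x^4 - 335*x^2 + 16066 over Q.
Gal(K/Q) = V_4 (Klein four-group, Z/2Z × Z/2Z)

f factors as (x^2 - 277)(x^2 - 58), so the splitting field is K = Q(sqrt(277), sqrt(58)). The elements 277, 58, 16066 are all non-squares in Q, so sqrt(277) and sqrt(58) generate independent quadratic extensions. Thus [K:Q] = 4 and Gal(K/Q) is generated by the two order-2 automorphisms sqrt(277) ↦ -sqrt(277) and sqrt(58) ↦ -sqrt(58), giving V_4.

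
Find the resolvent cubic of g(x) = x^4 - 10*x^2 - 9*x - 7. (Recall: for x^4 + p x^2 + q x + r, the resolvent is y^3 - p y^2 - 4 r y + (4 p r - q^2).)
h(y) = y^3 + 10*y^2 + 28*y + 199

Identify coefficients: p = -10, q = -9, r = -7.
Plug into h(y) = y^3 - p y^2 - 4 r y + (4 p r - q^2):
  h(y) = y^3 - (-10) y^2 - 4*(-7) y + (4*(-10)*(-7) - (-9)^2)
       = y^3 + (10) y^2 + (28) y + (199).
Simplifying: h(y) = y^3 + 10*y^2 + 28*y + 199.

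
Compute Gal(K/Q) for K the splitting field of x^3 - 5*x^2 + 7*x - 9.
Gal(K/Q) = S_3 (symmetric group of order 6)

Compute the discriminant of x^3 + (-5)*x^2 + (7)*x + (-9): Δ = -1164. Since Δ is not a rational square, the Galois group is not contained in A_3; it must be the full S_3 (irreducibility of the cubic rules out anything smaller).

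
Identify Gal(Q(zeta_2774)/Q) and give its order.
|Gal(Q(zeta_2774)/Q)| = phi(2774) = 1296; group ≅ (Z/2774Z)^* ≅ Z/18Z × Z/72Z

The n-th cyclotomic polynomial Φ_2774(x) is the minimal polynomial of zeta_2774 over Q and has degree phi(2774) = 1296. So Q(zeta_2774) is a degree-1296 Galois extension with Galois group (Z/2774Z)^*. By CRT, (Z/2774Z)^* ≅ (Z/2Z)^* × (Z/19Z)^* × (Z/73Z)^*. Each prime-power unit group is (Z/2Z)^* ≅ trivial group (order 1); (Z/19Z)^* ≅ Z/18Z; (Z/73Z)^* ≅ Z/72Z. Hence Gal(Q(zeta_2774)/Q) ≅ Z/18Z × Z/72Z.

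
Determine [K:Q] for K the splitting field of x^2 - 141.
[K:Q] = 2

The polynomial x^2 - 141 is irreducible over Q since 141 is not a perfect square. Its splitting field is Q(sqrt(141)), which has degree 2 over Q.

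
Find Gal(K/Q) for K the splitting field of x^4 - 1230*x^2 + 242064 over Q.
Gal(K/Q) = Z/2Z (cyclic of order 2)

f factors as (x^2 - 984)(x^2 - 246), so the splitting field is K = Q(sqrt(984), sqrt(246)). The squarefree part of 984 is 246 and the squarefree part of 246 is also 246, so sqrt(984) and sqrt(246) are both rational multiples of sqrt(246). Hence Q(sqrt(984)) = Q(sqrt(246)) = Q(sqrt(246)), and the splitting field collapses to a single degree-2 extension with Galois group Z/2Z.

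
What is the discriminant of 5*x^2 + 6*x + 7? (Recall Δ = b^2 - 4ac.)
Δ = -104

For a quadratic a x^2 + b x + c the discriminant is Δ = b^2 - 4ac = (6)^2 - 4*(5)*(7) = 36 - (140) = -104.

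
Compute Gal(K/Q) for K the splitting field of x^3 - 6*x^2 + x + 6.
Gal(K/Q) = S_3 (symmetric group of order 6)

Compute the discriminant of x^3 + (-6)*x^2 + (1)*x + (6): Δ = 3596. Since Δ is not a rational square, the Galois group is not contained in A_3; it must be the full S_3 (irreducibility of the cubic rules out anything smaller).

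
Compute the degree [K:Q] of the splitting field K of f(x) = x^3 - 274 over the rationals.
[K:Q] = 6

x^3 - 274 has one real root r = 274^(1/3) and two complex roots r*zeta_3, r*zeta_3^2 where zeta_3 = e^(2*pi*i/3). The splitting field is Q(r, zeta_3). [Q(r):Q] = 3 and [Q(zeta_3):Q] = 2 with gcd = 1, so [Q(r, zeta_3):Q] = 3 * 2 = 6.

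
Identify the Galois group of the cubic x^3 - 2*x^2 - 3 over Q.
Gal(K/Q) = S_3 (symmetric group of order 6)

Compute the discriminant of x^3 + (-2)*x^2 + (0)*x + (-3): Δ = -339. Since Δ is not a rational square, the Galois group is not contained in A_3; it must be the full S_3 (irreducibility of the cubic rules out anything smaller).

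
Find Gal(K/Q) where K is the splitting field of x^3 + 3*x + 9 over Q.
Gal(K/Q) = S_3 (symmetric group of order 6)

Compute the discriminant of x^3 + (0)*x^2 + (3)*x + (9): Δ = -2295. Since Δ is not a rational square, the Galois group is not contained in A_3; it must be the full S_3 (irreducibility of the cubic rules out anything smaller).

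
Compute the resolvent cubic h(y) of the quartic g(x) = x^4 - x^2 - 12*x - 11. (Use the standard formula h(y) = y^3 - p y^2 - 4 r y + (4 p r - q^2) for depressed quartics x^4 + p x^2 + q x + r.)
h(y) = y^3 + y^2 + 44*y - 100

Identify coefficients: p = -1, q = -12, r = -11.
Plug into h(y) = y^3 - p y^2 - 4 r y + (4 p r - q^2):
  h(y) = y^3 - (-1) y^2 - 4*(-11) y + (4*(-1)*(-11) - (-12)^2)
       = y^3 + (1) y^2 + (44) y + (-100).
Simplifying: h(y) = y^3 + y^2 + 44*y - 100.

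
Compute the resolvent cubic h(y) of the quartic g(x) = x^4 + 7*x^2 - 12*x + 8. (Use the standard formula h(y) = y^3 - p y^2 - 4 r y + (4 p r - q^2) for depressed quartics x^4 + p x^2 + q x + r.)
h(y) = y^3 - 7*y^2 - 32*y + 80

Identify coefficients: p = 7, q = -12, r = 8.
Plug into h(y) = y^3 - p y^2 - 4 r y + (4 p r - q^2):
  h(y) = y^3 - (7) y^2 - 4*(8) y + (4*(7)*(8) - (-12)^2)
       = y^3 + (-7) y^2 + (-32) y + (80).
Simplifying: h(y) = y^3 - 7*y^2 - 32*y + 80.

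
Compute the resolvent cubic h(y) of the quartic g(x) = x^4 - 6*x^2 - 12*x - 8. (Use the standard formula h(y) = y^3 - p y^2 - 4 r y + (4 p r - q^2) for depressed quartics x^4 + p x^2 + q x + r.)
h(y) = y^3 + 6*y^2 + 32*y + 48

Identify coefficients: p = -6, q = -12, r = -8.
Plug into h(y) = y^3 - p y^2 - 4 r y + (4 p r - q^2):
  h(y) = y^3 - (-6) y^2 - 4*(-8) y + (4*(-6)*(-8) - (-12)^2)
       = y^3 + (6) y^2 + (32) y + (48).
Simplifying: h(y) = y^3 + 6*y^2 + 32*y + 48.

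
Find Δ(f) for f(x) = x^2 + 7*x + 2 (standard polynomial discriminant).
Δ = 41

For a quadratic a x^2 + b x + c the discriminant is Δ = b^2 - 4ac = (7)^2 - 4*(1)*(2) = 49 - (8) = 41.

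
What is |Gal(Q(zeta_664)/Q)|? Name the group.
|Gal(Q(zeta_664)/Q)| = phi(664) = 328; group ≅ (Z/664Z)^* ≅ Z/2Z × Z/2Z × Z/82Z

The n-th cyclotomic polynomial Φ_664(x) is the minimal polynomial of zeta_664 over Q and has degree phi(664) = 328. So Q(zeta_664) is a degree-328 Galois extension with Galois group (Z/664Z)^*. By CRT, (Z/664Z)^* ≅ (Z/8Z)^* × (Z/83Z)^*. Each prime-power unit group is (Z/8Z)^* ≅ Z/2Z × Z/2Z; (Z/83Z)^* ≅ Z/82Z. Hence Gal(Q(zeta_664)/Q) ≅ Z/2Z × Z/2Z × Z/82Z.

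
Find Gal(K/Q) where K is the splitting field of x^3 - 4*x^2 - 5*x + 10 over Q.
Gal(K/Q) = S_3 (symmetric group of order 6)

Compute the discriminant of x^3 + (-4)*x^2 + (-5)*x + (10): Δ = 4360. Since Δ is not a rational square, the Galois group is not contained in A_3; it must be the full S_3 (irreducibility of the cubic rules out anything smaller).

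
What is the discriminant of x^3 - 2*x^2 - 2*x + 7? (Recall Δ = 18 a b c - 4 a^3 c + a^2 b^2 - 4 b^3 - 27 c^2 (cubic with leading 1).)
Δ = -547

For x^3 + a x^2 + b x + c the discriminant is Δ = 18 a b c - 4 a^3 c + a^2 b^2 - 4 b^3 - 27 c^2.
Plug a = -2, b = -2, c = 7:
  18*(-2)*(-2)*(7) - 4*(-2)^3*(7) + (-2)^2*(-2)^2 - 4*(-2)^3 - 27*(7)^2
  = 504 + (224) + 16 + (32) + (-1323)
  = -547.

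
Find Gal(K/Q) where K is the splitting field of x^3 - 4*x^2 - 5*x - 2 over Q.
Gal(K/Q) = S_3 (symmetric group of order 6)

Compute the discriminant of x^3 + (-4)*x^2 + (-5)*x + (-2): Δ = -440. Since Δ is not a rational square, the Galois group is not contained in A_3; it must be the full S_3 (irreducibility of the cubic rules out anything smaller).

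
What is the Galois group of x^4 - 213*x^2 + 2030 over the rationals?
Gal(K/Q) = V_4 (Klein four-group, Z/2Z × Z/2Z)

f factors as (x^2 - 203)(x^2 - 10), so the splitting field is K = Q(sqrt(203), sqrt(10)). The elements 203, 10, 2030 are all non-squares in Q, so sqrt(203) and sqrt(10) generate independent quadratic extensions. Thus [K:Q] = 4 and Gal(K/Q) is generated by the two order-2 automorphisms sqrt(203) ↦ -sqrt(203) and sqrt(10) ↦ -sqrt(10), giving V_4.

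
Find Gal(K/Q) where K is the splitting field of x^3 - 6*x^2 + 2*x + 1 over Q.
Gal(K/Q) = S_3 (symmetric group of order 6)

Compute the discriminant of x^3 + (-6)*x^2 + (2)*x + (1): Δ = 733. Since Δ is not a rational square, the Galois group is not contained in A_3; it must be the full S_3 (irreducibility of the cubic rules out anything smaller).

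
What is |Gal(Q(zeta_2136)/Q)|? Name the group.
|Gal(Q(zeta_2136)/Q)| = phi(2136) = 704; group ≅ (Z/2136Z)^* ≅ Z/2Z × Z/2Z × Z/2Z × Z/88Z

The n-th cyclotomic polynomial Φ_2136(x) is the minimal polynomial of zeta_2136 over Q and has degree phi(2136) = 704. So Q(zeta_2136) is a degree-704 Galois extension with Galois group (Z/2136Z)^*. By CRT, (Z/2136Z)^* ≅ (Z/8Z)^* × (Z/3Z)^* × (Z/89Z)^*. Each prime-power unit group is (Z/8Z)^* ≅ Z/2Z × Z/2Z; (Z/3Z)^* ≅ Z/2Z; (Z/89Z)^* ≅ Z/88Z. Hence Gal(Q(zeta_2136)/Q) ≅ Z/2Z × Z/2Z × Z/2Z × Z/88Z.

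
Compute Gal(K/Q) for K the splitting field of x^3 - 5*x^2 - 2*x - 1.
Gal(K/Q) = S_3 (symmetric group of order 6)

Compute the discriminant of x^3 + (-5)*x^2 + (-2)*x + (-1): Δ = -575. Since Δ is not a rational square, the Galois group is not contained in A_3; it must be the full S_3 (irreducibility of the cubic rules out anything smaller).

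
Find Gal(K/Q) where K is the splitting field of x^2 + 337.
Gal(K/Q) = Z/2Z (cyclic of order 2)

x^2 + 337 is irreducible over Q since -337 is not a rational square. The splitting field Q(sqrt(-337)) has degree 2 over Q, and its unique nontrivial automorphism is sqrt(-337) ↦ -sqrt(-337). Hence Gal(Q(sqrt(-337))/Q) = Z/2Z.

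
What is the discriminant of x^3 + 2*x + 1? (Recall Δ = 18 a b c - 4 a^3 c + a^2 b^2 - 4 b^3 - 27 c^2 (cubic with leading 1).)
Δ = -59

For x^3 + a x^2 + b x + c the discriminant is Δ = 18 a b c - 4 a^3 c + a^2 b^2 - 4 b^3 - 27 c^2.
Plug a = 0, b = 2, c = 1:
  18*(0)*(2)*(1) - 4*(0)^3*(1) + (0)^2*(2)^2 - 4*(2)^3 - 27*(1)^2
  = 0 + (0) + 0 + (-32) + (-27)
  = -59.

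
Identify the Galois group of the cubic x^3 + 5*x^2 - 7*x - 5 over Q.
Gal(K/Q) = S_3 (symmetric group of order 6)

Compute the discriminant of x^3 + (5)*x^2 + (-7)*x + (-5): Δ = 7572. Since Δ is not a rational square, the Galois group is not contained in A_3; it must be the full S_3 (irreducibility of the cubic rules out anything smaller).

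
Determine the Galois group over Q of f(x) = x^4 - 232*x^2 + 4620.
Gal(K/Q) = V_4 (Klein four-group, Z/2Z × Z/2Z)

f factors as (x^2 - 210)(x^2 - 22), so the splitting field is K = Q(sqrt(210), sqrt(22)). The elements 210, 22, 4620 are all non-squares in Q, so sqrt(210) and sqrt(22) generate independent quadratic extensions. Thus [K:Q] = 4 and Gal(K/Q) is generated by the two order-2 automorphisms sqrt(210) ↦ -sqrt(210) and sqrt(22) ↦ -sqrt(22), giving V_4.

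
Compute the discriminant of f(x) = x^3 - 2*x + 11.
Δ = -3235

For a depressed cubic x^3 + p x + q the discriminant is Δ = -4 p^3 - 27 q^2 = -4*(-2)^3 - 27*(11)^2 = 32 - 3267 = -3235.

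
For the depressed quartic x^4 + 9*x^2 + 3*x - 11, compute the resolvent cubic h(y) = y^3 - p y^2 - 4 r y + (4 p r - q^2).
h(y) = y^3 - 9*y^2 + 44*y - 405

Identify coefficients: p = 9, q = 3, r = -11.
Plug into h(y) = y^3 - p y^2 - 4 r y + (4 p r - q^2):
  h(y) = y^3 - (9) y^2 - 4*(-11) y + (4*(9)*(-11) - (3)^2)
       = y^3 + (-9) y^2 + (44) y + (-405).
Simplifying: h(y) = y^3 - 9*y^2 + 44*y - 405.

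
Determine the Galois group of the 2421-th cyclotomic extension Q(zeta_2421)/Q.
|Gal(Q(zeta_2421)/Q)| = phi(2421) = 1608; group ≅ (Z/2421Z)^* ≅ Z/6Z × Z/268Z

The n-th cyclotomic polynomial Φ_2421(x) is the minimal polynomial of zeta_2421 over Q and has degree phi(2421) = 1608. So Q(zeta_2421) is a degree-1608 Galois extension with Galois group (Z/2421Z)^*. By CRT, (Z/2421Z)^* ≅ (Z/9Z)^* × (Z/269Z)^*. Each prime-power unit group is (Z/9Z)^* ≅ Z/6Z; (Z/269Z)^* ≅ Z/268Z. Hence Gal(Q(zeta_2421)/Q) ≅ Z/6Z × Z/268Z.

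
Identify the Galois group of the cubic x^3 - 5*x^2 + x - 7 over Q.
Gal(K/Q) = S_3 (symmetric group of order 6)

Compute the discriminant of x^3 + (-5)*x^2 + (1)*x + (-7): Δ = -4172. Since Δ is not a rational square, the Galois group is not contained in A_3; it must be the full S_3 (irreducibility of the cubic rules out anything smaller).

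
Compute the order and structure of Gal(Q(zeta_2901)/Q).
|Gal(Q(zeta_2901)/Q)| = phi(2901) = 1932; group ≅ (Z/2901Z)^* ≅ Z/2Z × Z/966Z

The n-th cyclotomic polynomial Φ_2901(x) is the minimal polynomial of zeta_2901 over Q and has degree phi(2901) = 1932. So Q(zeta_2901) is a degree-1932 Galois extension with Galois group (Z/2901Z)^*. By CRT, (Z/2901Z)^* ≅ (Z/3Z)^* × (Z/967Z)^*. Each prime-power unit group is (Z/3Z)^* ≅ Z/2Z; (Z/967Z)^* ≅ Z/966Z. Hence Gal(Q(zeta_2901)/Q) ≅ Z/2Z × Z/966Z.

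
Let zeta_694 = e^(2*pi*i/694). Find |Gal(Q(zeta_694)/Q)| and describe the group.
|Gal(Q(zeta_694)/Q)| = phi(694) = 346; group ≅ (Z/694Z)^* ≅ Z/346Z

The n-th cyclotomic polynomial Φ_694(x) is the minimal polynomial of zeta_694 over Q and has degree phi(694) = 346. So Q(zeta_694) is a degree-346 Galois extension with Galois group (Z/694Z)^*. By CRT, (Z/694Z)^* ≅ (Z/2Z)^* × (Z/347Z)^*. Each prime-power unit group is (Z/2Z)^* ≅ trivial group (order 1); (Z/347Z)^* ≅ Z/346Z. Hence Gal(Q(zeta_694)/Q) ≅ Z/346Z.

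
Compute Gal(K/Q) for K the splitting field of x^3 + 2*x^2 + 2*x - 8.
Gal(K/Q) = S_3 (symmetric group of order 6)

Compute the discriminant of x^3 + (2)*x^2 + (2)*x + (-8): Δ = -2064. Since Δ is not a rational square, the Galois group is not contained in A_3; it must be the full S_3 (irreducibility of the cubic rules out anything smaller).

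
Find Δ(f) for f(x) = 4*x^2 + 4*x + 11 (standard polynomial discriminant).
Δ = -160

For a quadratic a x^2 + b x + c the discriminant is Δ = b^2 - 4ac = (4)^2 - 4*(4)*(11) = 16 - (176) = -160.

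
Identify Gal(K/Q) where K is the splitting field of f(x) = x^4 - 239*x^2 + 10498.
Gal(K/Q) = V_4 (Klein four-group, Z/2Z × Z/2Z)

f factors as (x^2 - 181)(x^2 - 58), so the splitting field is K = Q(sqrt(181), sqrt(58)). The elements 181, 58, 10498 are all non-squares in Q, so sqrt(181) and sqrt(58) generate independent quadratic extensions. Thus [K:Q] = 4 and Gal(K/Q) is generated by the two order-2 automorphisms sqrt(181) ↦ -sqrt(181) and sqrt(58) ↦ -sqrt(58), giving V_4.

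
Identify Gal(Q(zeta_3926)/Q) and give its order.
|Gal(Q(zeta_3926)/Q)| = phi(3926) = 1800; group ≅ (Z/3926Z)^* ≅ Z/12Z × Z/150Z

The n-th cyclotomic polynomial Φ_3926(x) is the minimal polynomial of zeta_3926 over Q and has degree phi(3926) = 1800. So Q(zeta_3926) is a degree-1800 Galois extension with Galois group (Z/3926Z)^*. By CRT, (Z/3926Z)^* ≅ (Z/2Z)^* × (Z/13Z)^* × (Z/151Z)^*. Each prime-power unit group is (Z/2Z)^* ≅ trivial group (order 1); (Z/13Z)^* ≅ Z/12Z; (Z/151Z)^* ≅ Z/150Z. Hence Gal(Q(zeta_3926)/Q) ≅ Z/12Z × Z/150Z.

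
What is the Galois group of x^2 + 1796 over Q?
Gal(K/Q) = Z/2Z (cyclic of order 2)

x^2 + 1796 is irreducible over Q since -1796 is not a rational square. The splitting field Q(sqrt(-1796)) has degree 2 over Q, and its unique nontrivial automorphism is sqrt(-1796) ↦ -sqrt(-1796). Hence Gal(Q(sqrt(-1796))/Q) = Z/2Z.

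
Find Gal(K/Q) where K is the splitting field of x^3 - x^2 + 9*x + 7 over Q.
Gal(K/Q) = S_3 (symmetric group of order 6)

Compute the discriminant of x^3 + (-1)*x^2 + (9)*x + (7): Δ = -5264. Since Δ is not a rational square, the Galois group is not contained in A_3; it must be the full S_3 (irreducibility of the cubic rules out anything smaller).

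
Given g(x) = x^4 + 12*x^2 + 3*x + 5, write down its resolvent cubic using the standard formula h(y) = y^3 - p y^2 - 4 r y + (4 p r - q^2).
h(y) = y^3 - 12*y^2 - 20*y + 231

Identify coefficients: p = 12, q = 3, r = 5.
Plug into h(y) = y^3 - p y^2 - 4 r y + (4 p r - q^2):
  h(y) = y^3 - (12) y^2 - 4*(5) y + (4*(12)*(5) - (3)^2)
       = y^3 + (-12) y^2 + (-20) y + (231).
Simplifying: h(y) = y^3 - 12*y^2 - 20*y + 231.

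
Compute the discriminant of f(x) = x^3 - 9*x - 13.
Δ = -1647

For a depressed cubic x^3 + p x + q the discriminant is Δ = -4 p^3 - 27 q^2 = -4*(-9)^3 - 27*(-13)^2 = 2916 - 4563 = -1647.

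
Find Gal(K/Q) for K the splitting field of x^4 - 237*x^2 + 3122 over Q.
Gal(K/Q) = V_4 (Klein four-group, Z/2Z × Z/2Z)

f factors as (x^2 - 14)(x^2 - 223), so the splitting field is K = Q(sqrt(14), sqrt(223)). The elements 14, 223, 3122 are all non-squares in Q, so sqrt(14) and sqrt(223) generate independent quadratic extensions. Thus [K:Q] = 4 and Gal(K/Q) is generated by the two order-2 automorphisms sqrt(14) ↦ -sqrt(14) and sqrt(223) ↦ -sqrt(223), giving V_4.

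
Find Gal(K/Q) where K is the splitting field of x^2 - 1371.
Gal(K/Q) = Z/2Z (cyclic of order 2)

x^2 - 1371 is irreducible over Q since 1371 is not a rational square. The splitting field Q(sqrt(1371)) has degree 2 over Q, and its unique nontrivial automorphism is sqrt(1371) ↦ -sqrt(1371). Hence Gal(Q(sqrt(1371))/Q) = Z/2Z.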